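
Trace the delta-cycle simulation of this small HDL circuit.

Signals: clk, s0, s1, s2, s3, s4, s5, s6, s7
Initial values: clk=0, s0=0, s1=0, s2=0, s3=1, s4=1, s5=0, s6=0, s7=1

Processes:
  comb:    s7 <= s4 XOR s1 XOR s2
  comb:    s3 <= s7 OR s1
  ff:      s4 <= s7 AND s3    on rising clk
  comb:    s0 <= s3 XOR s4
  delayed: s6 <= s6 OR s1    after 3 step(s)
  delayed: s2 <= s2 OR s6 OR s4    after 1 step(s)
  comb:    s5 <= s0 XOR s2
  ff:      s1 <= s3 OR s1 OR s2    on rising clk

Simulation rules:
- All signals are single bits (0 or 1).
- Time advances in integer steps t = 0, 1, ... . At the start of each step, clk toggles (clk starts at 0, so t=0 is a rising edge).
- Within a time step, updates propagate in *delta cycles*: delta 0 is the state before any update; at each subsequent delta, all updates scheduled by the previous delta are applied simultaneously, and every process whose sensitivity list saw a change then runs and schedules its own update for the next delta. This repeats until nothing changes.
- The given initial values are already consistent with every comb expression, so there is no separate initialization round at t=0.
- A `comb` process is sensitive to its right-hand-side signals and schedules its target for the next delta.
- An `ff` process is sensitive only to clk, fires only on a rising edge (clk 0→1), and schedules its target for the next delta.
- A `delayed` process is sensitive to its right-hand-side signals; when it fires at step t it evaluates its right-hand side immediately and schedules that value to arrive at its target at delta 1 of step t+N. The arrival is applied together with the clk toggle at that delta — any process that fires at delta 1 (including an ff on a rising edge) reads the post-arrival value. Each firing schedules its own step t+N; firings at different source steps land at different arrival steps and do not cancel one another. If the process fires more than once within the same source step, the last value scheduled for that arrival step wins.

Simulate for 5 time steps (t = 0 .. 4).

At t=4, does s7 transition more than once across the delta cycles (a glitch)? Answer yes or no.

t0.Δ0 s6=0 s7=1 s5=0 clk=0 s3=1 s0=0 s1=0 s2=0 s4=1
t0.Δ1 s6=0 s7=1 s5=0 clk=1 s3=1 s0=0 s1=0 s2=0 s4=1
t0.Δ2 s6=0 s7=1 s5=0 clk=1 s3=1 s0=0 s1=1 s2=0 s4=1
t0.Δ3 s6=0 s7=0 s5=0 clk=1 s3=1 s0=0 s1=1 s2=0 s4=1
t1.Δ0 s6=0 s7=0 s5=0 clk=1 s3=1 s0=0 s1=1 s2=0 s4=1
t1.Δ1 s6=0 s7=0 s5=0 clk=0 s3=1 s0=0 s1=1 s2=0 s4=1
t2.Δ0 s6=0 s7=0 s5=0 clk=0 s3=1 s0=0 s1=1 s2=0 s4=1
t2.Δ1 s6=0 s7=0 s5=0 clk=1 s3=1 s0=0 s1=1 s2=0 s4=1
t2.Δ2 s6=0 s7=0 s5=0 clk=1 s3=1 s0=0 s1=1 s2=0 s4=0
t2.Δ3 s6=0 s7=1 s5=0 clk=1 s3=1 s0=1 s1=1 s2=0 s4=0
t2.Δ4 s6=0 s7=1 s5=1 clk=1 s3=1 s0=1 s1=1 s2=0 s4=0
t3.Δ0 s6=0 s7=1 s5=1 clk=1 s3=1 s0=1 s1=1 s2=0 s4=0
t3.Δ1 s6=1 s7=1 s5=1 clk=0 s3=1 s0=1 s1=1 s2=0 s4=0
t4.Δ0 s6=1 s7=1 s5=1 clk=0 s3=1 s0=1 s1=1 s2=0 s4=0
t4.Δ1 s6=1 s7=1 s5=1 clk=1 s3=1 s0=1 s1=1 s2=1 s4=0
t4.Δ2 s6=1 s7=0 s5=0 clk=1 s3=1 s0=1 s1=1 s2=1 s4=1
t4.Δ3 s6=1 s7=1 s5=0 clk=1 s3=1 s0=0 s1=1 s2=1 s4=1
t4.Δ4 s6=1 s7=1 s5=1 clk=1 s3=1 s0=0 s1=1 s2=1 s4=1

yes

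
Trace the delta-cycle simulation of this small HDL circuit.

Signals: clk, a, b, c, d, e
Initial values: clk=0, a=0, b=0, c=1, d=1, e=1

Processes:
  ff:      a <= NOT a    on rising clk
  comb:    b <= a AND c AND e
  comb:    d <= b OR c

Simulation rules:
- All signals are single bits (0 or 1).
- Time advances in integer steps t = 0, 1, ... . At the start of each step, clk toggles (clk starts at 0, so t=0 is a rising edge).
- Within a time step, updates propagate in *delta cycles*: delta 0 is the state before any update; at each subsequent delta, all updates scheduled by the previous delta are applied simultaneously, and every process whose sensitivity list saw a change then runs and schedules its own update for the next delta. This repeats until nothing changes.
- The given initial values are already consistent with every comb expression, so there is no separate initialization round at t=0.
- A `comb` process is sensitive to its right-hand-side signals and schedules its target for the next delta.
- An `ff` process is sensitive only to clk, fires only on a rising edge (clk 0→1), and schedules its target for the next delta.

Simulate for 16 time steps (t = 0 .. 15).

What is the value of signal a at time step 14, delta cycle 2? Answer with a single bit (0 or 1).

0

t=0 Δ0: clk=0 b=0 a=0 c=1 d=1 e=1
  Δ1: clk:0→1
  Δ2: a:0→1
  Δ3: b:0→1
  (3Δ to stable)
t=1 Δ0: clk=1 b=1 a=1 c=1 d=1 e=1
  Δ1: clk:1→0
  (1Δ to stable)
t=2 Δ0: clk=0 b=1 a=1 c=1 d=1 e=1
  Δ1: clk:0→1
  Δ2: a:1→0
  Δ3: b:1→0
  (3Δ to stable)
t=3 Δ0: clk=1 b=0 a=0 c=1 d=1 e=1
  Δ1: clk:1→0
  (1Δ to stable)
t=4 Δ0: clk=0 b=0 a=0 c=1 d=1 e=1
  Δ1: clk:0→1
  Δ2: a:0→1
  Δ3: b:0→1
  (3Δ to stable)
t=5 Δ0: clk=1 b=1 a=1 c=1 d=1 e=1
  Δ1: clk:1→0
  (1Δ to stable)
t=6 Δ0: clk=0 b=1 a=1 c=1 d=1 e=1
  Δ1: clk:0→1
  Δ2: a:1→0
  Δ3: b:1→0
  (3Δ to stable)
t=7 Δ0: clk=1 b=0 a=0 c=1 d=1 e=1
  Δ1: clk:1→0
  (1Δ to stable)
t=8 Δ0: clk=0 b=0 a=0 c=1 d=1 e=1
  Δ1: clk:0→1
  Δ2: a:0→1
  Δ3: b:0→1
  (3Δ to stable)
t=9 Δ0: clk=1 b=1 a=1 c=1 d=1 e=1
  Δ1: clk:1→0
  (1Δ to stable)
t=10 Δ0: clk=0 b=1 a=1 c=1 d=1 e=1
  Δ1: clk:0→1
  Δ2: a:1→0
  Δ3: b:1→0
  (3Δ to stable)
t=11 Δ0: clk=1 b=0 a=0 c=1 d=1 e=1
  Δ1: clk:1→0
  (1Δ to stable)
t=12 Δ0: clk=0 b=0 a=0 c=1 d=1 e=1
  Δ1: clk:0→1
  Δ2: a:0→1
  Δ3: b:0→1
  (3Δ to stable)
t=13 Δ0: clk=1 b=1 a=1 c=1 d=1 e=1
  Δ1: clk:1→0
  (1Δ to stable)
t=14 Δ0: clk=0 b=1 a=1 c=1 d=1 e=1
  Δ1: clk:0→1
  Δ2: a:1→0
  Δ3: b:1→0
  (3Δ to stable)
t=15 Δ0: clk=1 b=0 a=0 c=1 d=1 e=1
  Δ1: clk:1→0
  (1Δ to stable)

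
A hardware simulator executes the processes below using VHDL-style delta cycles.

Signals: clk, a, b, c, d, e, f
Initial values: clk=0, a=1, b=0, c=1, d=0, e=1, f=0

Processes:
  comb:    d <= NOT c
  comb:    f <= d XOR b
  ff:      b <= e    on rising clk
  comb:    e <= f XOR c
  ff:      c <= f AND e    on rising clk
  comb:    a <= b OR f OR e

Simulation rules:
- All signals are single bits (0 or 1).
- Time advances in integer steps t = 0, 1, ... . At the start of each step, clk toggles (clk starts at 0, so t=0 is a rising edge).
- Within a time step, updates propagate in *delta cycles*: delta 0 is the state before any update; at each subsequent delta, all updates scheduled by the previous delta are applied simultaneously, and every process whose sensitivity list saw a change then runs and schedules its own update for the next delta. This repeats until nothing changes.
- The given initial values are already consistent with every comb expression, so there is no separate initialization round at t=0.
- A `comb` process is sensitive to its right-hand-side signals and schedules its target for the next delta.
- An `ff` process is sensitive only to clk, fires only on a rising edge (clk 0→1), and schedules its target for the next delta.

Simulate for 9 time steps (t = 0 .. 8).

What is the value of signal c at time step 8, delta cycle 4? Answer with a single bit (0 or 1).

1

t0.Δ0 f=0 a=1 c=1 b=0 e=1 clk=0 d=0
t0.Δ1 f=0 a=1 c=1 b=0 e=1 clk=1 d=0
t0.Δ2 f=0 a=1 c=0 b=1 e=1 clk=1 d=0
t0.Δ3 f=1 a=1 c=0 b=1 e=0 clk=1 d=1
t0.Δ4 f=0 a=1 c=0 b=1 e=1 clk=1 d=1
t0.Δ5 f=0 a=1 c=0 b=1 e=0 clk=1 d=1
t1.Δ0 f=0 a=1 c=0 b=1 e=0 clk=1 d=1
t1.Δ1 f=0 a=1 c=0 b=1 e=0 clk=0 d=1
t2.Δ0 f=0 a=1 c=0 b=1 e=0 clk=0 d=1
t2.Δ1 f=0 a=1 c=0 b=1 e=0 clk=1 d=1
t2.Δ2 f=0 a=1 c=0 b=0 e=0 clk=1 d=1
t2.Δ3 f=1 a=0 c=0 b=0 e=0 clk=1 d=1
t2.Δ4 f=1 a=1 c=0 b=0 e=1 clk=1 d=1
t3.Δ0 f=1 a=1 c=0 b=0 e=1 clk=1 d=1
t3.Δ1 f=1 a=1 c=0 b=0 e=1 clk=0 d=1
t4.Δ0 f=1 a=1 c=0 b=0 e=1 clk=0 d=1
t4.Δ1 f=1 a=1 c=0 b=0 e=1 clk=1 d=1
t4.Δ2 f=1 a=1 c=1 b=1 e=1 clk=1 d=1
t4.Δ3 f=0 a=1 c=1 b=1 e=0 clk=1 d=0
t4.Δ4 f=1 a=1 c=1 b=1 e=1 clk=1 d=0
t4.Δ5 f=1 a=1 c=1 b=1 e=0 clk=1 d=0
t5.Δ0 f=1 a=1 c=1 b=1 e=0 clk=1 d=0
t5.Δ1 f=1 a=1 c=1 b=1 e=0 clk=0 d=0
t6.Δ0 f=1 a=1 c=1 b=1 e=0 clk=0 d=0
t6.Δ1 f=1 a=1 c=1 b=1 e=0 clk=1 d=0
t6.Δ2 f=1 a=1 c=0 b=0 e=0 clk=1 d=0
t6.Δ3 f=0 a=1 c=0 b=0 e=1 clk=1 d=1
t6.Δ4 f=1 a=1 c=0 b=0 e=0 clk=1 d=1
t6.Δ5 f=1 a=1 c=0 b=0 e=1 clk=1 d=1
t7.Δ0 f=1 a=1 c=0 b=0 e=1 clk=1 d=1
t7.Δ1 f=1 a=1 c=0 b=0 e=1 clk=0 d=1
t8.Δ0 f=1 a=1 c=0 b=0 e=1 clk=0 d=1
t8.Δ1 f=1 a=1 c=0 b=0 e=1 clk=1 d=1
t8.Δ2 f=1 a=1 c=1 b=1 e=1 clk=1 d=1
t8.Δ3 f=0 a=1 c=1 b=1 e=0 clk=1 d=0
t8.Δ4 f=1 a=1 c=1 b=1 e=1 clk=1 d=0
t8.Δ5 f=1 a=1 c=1 b=1 e=0 clk=1 d=0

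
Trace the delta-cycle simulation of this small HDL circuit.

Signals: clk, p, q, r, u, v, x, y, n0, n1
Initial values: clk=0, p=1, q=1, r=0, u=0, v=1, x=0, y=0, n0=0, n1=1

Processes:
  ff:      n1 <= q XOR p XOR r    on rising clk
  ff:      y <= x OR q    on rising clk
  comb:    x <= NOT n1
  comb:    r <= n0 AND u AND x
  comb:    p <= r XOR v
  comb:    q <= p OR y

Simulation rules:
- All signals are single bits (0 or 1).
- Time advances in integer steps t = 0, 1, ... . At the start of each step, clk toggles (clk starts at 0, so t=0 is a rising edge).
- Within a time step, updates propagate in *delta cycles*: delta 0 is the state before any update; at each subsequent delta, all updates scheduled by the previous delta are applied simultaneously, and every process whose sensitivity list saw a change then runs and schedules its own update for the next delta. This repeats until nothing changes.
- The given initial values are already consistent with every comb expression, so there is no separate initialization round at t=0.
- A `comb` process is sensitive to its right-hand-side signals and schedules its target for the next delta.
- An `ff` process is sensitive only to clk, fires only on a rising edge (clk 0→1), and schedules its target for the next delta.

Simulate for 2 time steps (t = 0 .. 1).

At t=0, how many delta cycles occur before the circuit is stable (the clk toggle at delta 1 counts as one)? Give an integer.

t0.Δ0 n0=0 v=1 r=0 q=1 p=1 n1=1 x=0 y=0 u=0 clk=0
t0.Δ1 n0=0 v=1 r=0 q=1 p=1 n1=1 x=0 y=0 u=0 clk=1
t0.Δ2 n0=0 v=1 r=0 q=1 p=1 n1=0 x=0 y=1 u=0 clk=1
t0.Δ3 n0=0 v=1 r=0 q=1 p=1 n1=0 x=1 y=1 u=0 clk=1
t1.Δ0 n0=0 v=1 r=0 q=1 p=1 n1=0 x=1 y=1 u=0 clk=1
t1.Δ1 n0=0 v=1 r=0 q=1 p=1 n1=0 x=1 y=1 u=0 clk=0

3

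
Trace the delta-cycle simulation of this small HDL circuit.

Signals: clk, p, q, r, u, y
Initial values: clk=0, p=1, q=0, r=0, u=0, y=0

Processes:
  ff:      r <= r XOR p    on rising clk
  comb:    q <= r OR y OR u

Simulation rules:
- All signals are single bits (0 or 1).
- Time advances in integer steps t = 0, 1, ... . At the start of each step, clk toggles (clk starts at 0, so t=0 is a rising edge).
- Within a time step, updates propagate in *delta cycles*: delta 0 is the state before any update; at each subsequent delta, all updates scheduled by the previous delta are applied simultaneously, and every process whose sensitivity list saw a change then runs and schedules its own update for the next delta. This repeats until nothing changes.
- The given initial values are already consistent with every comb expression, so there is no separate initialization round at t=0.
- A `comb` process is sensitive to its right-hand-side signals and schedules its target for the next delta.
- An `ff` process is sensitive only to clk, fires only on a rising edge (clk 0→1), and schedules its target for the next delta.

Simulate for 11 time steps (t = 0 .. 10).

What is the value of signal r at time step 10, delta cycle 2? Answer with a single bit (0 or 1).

t=0 Δ0: r=0 p=1 clk=0 u=0 q=0 y=0
  Δ1: clk:0→1
  Δ2: r:0→1
  Δ3: q:0→1
  (3Δ to stable)
t=1 Δ0: r=1 p=1 clk=1 u=0 q=1 y=0
  Δ1: clk:1→0
  (1Δ to stable)
t=2 Δ0: r=1 p=1 clk=0 u=0 q=1 y=0
  Δ1: clk:0→1
  Δ2: r:1→0
  Δ3: q:1→0
  (3Δ to stable)
t=3 Δ0: r=0 p=1 clk=1 u=0 q=0 y=0
  Δ1: clk:1→0
  (1Δ to stable)
t=4 Δ0: r=0 p=1 clk=0 u=0 q=0 y=0
  Δ1: clk:0→1
  Δ2: r:0→1
  Δ3: q:0→1
  (3Δ to stable)
t=5 Δ0: r=1 p=1 clk=1 u=0 q=1 y=0
  Δ1: clk:1→0
  (1Δ to stable)
t=6 Δ0: r=1 p=1 clk=0 u=0 q=1 y=0
  Δ1: clk:0→1
  Δ2: r:1→0
  Δ3: q:1→0
  (3Δ to stable)
t=7 Δ0: r=0 p=1 clk=1 u=0 q=0 y=0
  Δ1: clk:1→0
  (1Δ to stable)
t=8 Δ0: r=0 p=1 clk=0 u=0 q=0 y=0
  Δ1: clk:0→1
  Δ2: r:0→1
  Δ3: q:0→1
  (3Δ to stable)
t=9 Δ0: r=1 p=1 clk=1 u=0 q=1 y=0
  Δ1: clk:1→0
  (1Δ to stable)
t=10 Δ0: r=1 p=1 clk=0 u=0 q=1 y=0
  Δ1: clk:0→1
  Δ2: r:1→0
  Δ3: q:1→0
  (3Δ to stable)

0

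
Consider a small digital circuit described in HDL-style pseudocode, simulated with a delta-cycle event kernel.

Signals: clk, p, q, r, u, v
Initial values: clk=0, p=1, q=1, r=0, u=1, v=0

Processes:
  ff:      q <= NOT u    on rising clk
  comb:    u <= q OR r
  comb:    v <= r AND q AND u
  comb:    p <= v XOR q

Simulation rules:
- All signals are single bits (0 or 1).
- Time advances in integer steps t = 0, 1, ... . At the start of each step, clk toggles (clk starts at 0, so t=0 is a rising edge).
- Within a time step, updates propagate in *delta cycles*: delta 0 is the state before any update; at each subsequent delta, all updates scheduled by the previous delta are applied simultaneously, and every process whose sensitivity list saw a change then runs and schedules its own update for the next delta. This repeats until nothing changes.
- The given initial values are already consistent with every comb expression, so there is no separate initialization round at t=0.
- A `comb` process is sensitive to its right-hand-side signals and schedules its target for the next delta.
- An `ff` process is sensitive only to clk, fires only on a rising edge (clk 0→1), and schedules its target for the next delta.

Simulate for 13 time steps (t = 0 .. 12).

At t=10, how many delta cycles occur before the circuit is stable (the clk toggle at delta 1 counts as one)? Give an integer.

[bits: u,clk,r,q,p,v]
t=0: Δ0=100110 Δ1=110110 Δ2=110010 Δ3=010000 | 3Δ
t=1: Δ0=010000 Δ1=000000 | 1Δ
t=2: Δ0=000000 Δ1=010000 Δ2=010100 Δ3=110110 | 3Δ
t=3: Δ0=110110 Δ1=100110 | 1Δ
t=4: Δ0=100110 Δ1=110110 Δ2=110010 Δ3=010000 | 3Δ
t=5: Δ0=010000 Δ1=000000 | 1Δ
t=6: Δ0=000000 Δ1=010000 Δ2=010100 Δ3=110110 | 3Δ
t=7: Δ0=110110 Δ1=100110 | 1Δ
t=8: Δ0=100110 Δ1=110110 Δ2=110010 Δ3=010000 | 3Δ
t=9: Δ0=010000 Δ1=000000 | 1Δ
t=10: Δ0=000000 Δ1=010000 Δ2=010100 Δ3=110110 | 3Δ
t=11: Δ0=110110 Δ1=100110 | 1Δ
t=12: Δ0=100110 Δ1=110110 Δ2=110010 Δ3=010000 | 3Δ

3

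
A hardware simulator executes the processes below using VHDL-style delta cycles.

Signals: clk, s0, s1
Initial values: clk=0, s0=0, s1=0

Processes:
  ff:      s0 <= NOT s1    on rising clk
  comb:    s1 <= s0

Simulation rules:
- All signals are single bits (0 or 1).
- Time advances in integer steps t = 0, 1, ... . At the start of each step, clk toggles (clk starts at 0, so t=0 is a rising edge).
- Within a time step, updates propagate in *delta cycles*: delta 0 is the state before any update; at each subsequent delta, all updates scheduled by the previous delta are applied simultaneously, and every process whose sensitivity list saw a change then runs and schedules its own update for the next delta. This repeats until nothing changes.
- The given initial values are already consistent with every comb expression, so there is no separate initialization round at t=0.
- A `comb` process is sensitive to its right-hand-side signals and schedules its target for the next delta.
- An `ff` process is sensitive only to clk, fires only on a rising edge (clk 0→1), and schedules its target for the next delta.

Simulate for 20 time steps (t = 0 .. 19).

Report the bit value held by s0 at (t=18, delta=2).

t=0 Δ0: s1=0 clk=0 s0=0
  Δ1: clk:0→1
  Δ2: s0:0→1
  Δ3: s1:0→1
  (3Δ to stable)
t=1 Δ0: s1=1 clk=1 s0=1
  Δ1: clk:1→0
  (1Δ to stable)
t=2 Δ0: s1=1 clk=0 s0=1
  Δ1: clk:0→1
  Δ2: s0:1→0
  Δ3: s1:1→0
  (3Δ to stable)
t=3 Δ0: s1=0 clk=1 s0=0
  Δ1: clk:1→0
  (1Δ to stable)
t=4 Δ0: s1=0 clk=0 s0=0
  Δ1: clk:0→1
  Δ2: s0:0→1
  Δ3: s1:0→1
  (3Δ to stable)
t=5 Δ0: s1=1 clk=1 s0=1
  Δ1: clk:1→0
  (1Δ to stable)
t=6 Δ0: s1=1 clk=0 s0=1
  Δ1: clk:0→1
  Δ2: s0:1→0
  Δ3: s1:1→0
  (3Δ to stable)
t=7 Δ0: s1=0 clk=1 s0=0
  Δ1: clk:1→0
  (1Δ to stable)
t=8 Δ0: s1=0 clk=0 s0=0
  Δ1: clk:0→1
  Δ2: s0:0→1
  Δ3: s1:0→1
  (3Δ to stable)
t=9 Δ0: s1=1 clk=1 s0=1
  Δ1: clk:1→0
  (1Δ to stable)
t=10 Δ0: s1=1 clk=0 s0=1
  Δ1: clk:0→1
  Δ2: s0:1→0
  Δ3: s1:1→0
  (3Δ to stable)
t=11 Δ0: s1=0 clk=1 s0=0
  Δ1: clk:1→0
  (1Δ to stable)
t=12 Δ0: s1=0 clk=0 s0=0
  Δ1: clk:0→1
  Δ2: s0:0→1
  Δ3: s1:0→1
  (3Δ to stable)
t=13 Δ0: s1=1 clk=1 s0=1
  Δ1: clk:1→0
  (1Δ to stable)
t=14 Δ0: s1=1 clk=0 s0=1
  Δ1: clk:0→1
  Δ2: s0:1→0
  Δ3: s1:1→0
  (3Δ to stable)
t=15 Δ0: s1=0 clk=1 s0=0
  Δ1: clk:1→0
  (1Δ to stable)
t=16 Δ0: s1=0 clk=0 s0=0
  Δ1: clk:0→1
  Δ2: s0:0→1
  Δ3: s1:0→1
  (3Δ to stable)
t=17 Δ0: s1=1 clk=1 s0=1
  Δ1: clk:1→0
  (1Δ to stable)
t=18 Δ0: s1=1 clk=0 s0=1
  Δ1: clk:0→1
  Δ2: s0:1→0
  Δ3: s1:1→0
  (3Δ to stable)
t=19 Δ0: s1=0 clk=1 s0=0
  Δ1: clk:1→0
  (1Δ to stable)

0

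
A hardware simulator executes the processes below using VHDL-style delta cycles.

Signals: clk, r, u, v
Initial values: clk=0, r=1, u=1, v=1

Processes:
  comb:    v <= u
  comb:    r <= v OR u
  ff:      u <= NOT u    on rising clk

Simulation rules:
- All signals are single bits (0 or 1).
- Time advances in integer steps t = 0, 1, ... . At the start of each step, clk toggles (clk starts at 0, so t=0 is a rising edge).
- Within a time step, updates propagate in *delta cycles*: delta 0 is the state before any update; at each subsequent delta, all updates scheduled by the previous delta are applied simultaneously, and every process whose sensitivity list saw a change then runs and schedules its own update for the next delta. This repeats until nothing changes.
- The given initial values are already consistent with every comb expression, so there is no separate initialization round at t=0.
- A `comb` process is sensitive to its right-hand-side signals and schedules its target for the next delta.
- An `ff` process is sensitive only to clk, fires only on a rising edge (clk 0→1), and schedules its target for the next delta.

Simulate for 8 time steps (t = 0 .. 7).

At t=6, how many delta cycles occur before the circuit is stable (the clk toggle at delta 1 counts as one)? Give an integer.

3

[bits: clk,u,v,r]
t=0: Δ0=0111 Δ1=1111 Δ2=1011 Δ3=1001 Δ4=1000 | 4Δ
t=1: Δ0=1000 Δ1=0000 | 1Δ
t=2: Δ0=0000 Δ1=1000 Δ2=1100 Δ3=1111 | 3Δ
t=3: Δ0=1111 Δ1=0111 | 1Δ
t=4: Δ0=0111 Δ1=1111 Δ2=1011 Δ3=1001 Δ4=1000 | 4Δ
t=5: Δ0=1000 Δ1=0000 | 1Δ
t=6: Δ0=0000 Δ1=1000 Δ2=1100 Δ3=1111 | 3Δ
t=7: Δ0=1111 Δ1=0111 | 1Δ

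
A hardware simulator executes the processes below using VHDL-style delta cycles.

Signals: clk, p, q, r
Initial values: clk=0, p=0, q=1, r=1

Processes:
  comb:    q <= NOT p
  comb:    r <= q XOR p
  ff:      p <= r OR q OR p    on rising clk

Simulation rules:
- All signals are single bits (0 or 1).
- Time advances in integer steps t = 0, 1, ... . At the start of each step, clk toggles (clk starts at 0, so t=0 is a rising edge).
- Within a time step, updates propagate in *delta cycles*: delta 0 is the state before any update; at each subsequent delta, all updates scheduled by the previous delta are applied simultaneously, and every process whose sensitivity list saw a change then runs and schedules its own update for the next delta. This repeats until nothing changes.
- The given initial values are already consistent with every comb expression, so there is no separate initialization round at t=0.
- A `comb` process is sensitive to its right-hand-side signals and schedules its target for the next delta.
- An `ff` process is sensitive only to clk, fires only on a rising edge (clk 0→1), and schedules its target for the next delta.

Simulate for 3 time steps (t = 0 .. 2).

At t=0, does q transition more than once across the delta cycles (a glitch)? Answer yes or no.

t=0 Δ0: r=1 q=1 clk=0 p=0
  Δ1: clk:0→1
  Δ2: p:0→1
  Δ3: r:1→0, q:1→0
  Δ4: r:0→1
  (4Δ to stable)
t=1 Δ0: r=1 q=0 clk=1 p=1
  Δ1: clk:1→0
  (1Δ to stable)
t=2 Δ0: r=1 q=0 clk=0 p=1
  Δ1: clk:0→1
  (1Δ to stable)

no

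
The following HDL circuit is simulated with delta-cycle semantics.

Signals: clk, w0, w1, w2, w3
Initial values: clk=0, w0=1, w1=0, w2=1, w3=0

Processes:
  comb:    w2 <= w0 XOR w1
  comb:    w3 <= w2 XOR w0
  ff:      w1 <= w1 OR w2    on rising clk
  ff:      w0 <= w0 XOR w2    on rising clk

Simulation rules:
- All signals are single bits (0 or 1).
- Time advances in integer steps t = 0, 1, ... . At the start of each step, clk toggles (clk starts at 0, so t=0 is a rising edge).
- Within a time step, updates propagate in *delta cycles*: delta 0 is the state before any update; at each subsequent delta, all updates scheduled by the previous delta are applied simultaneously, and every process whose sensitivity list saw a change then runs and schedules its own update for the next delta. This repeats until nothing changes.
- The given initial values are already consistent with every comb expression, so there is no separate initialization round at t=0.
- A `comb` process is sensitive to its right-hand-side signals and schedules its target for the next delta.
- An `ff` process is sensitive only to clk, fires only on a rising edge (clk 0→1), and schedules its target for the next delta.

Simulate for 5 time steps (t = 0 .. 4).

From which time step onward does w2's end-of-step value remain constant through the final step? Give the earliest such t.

2

[bits: clk,w2,w0,w1,w3]
t=0: Δ0=01100 Δ1=11100 Δ2=11010 Δ3=11011 | 3Δ
t=1: Δ0=11011 Δ1=01011 | 1Δ
t=2: Δ0=01011 Δ1=11011 Δ2=11111 Δ3=10110 Δ4=10111 | 4Δ
t=3: Δ0=10111 Δ1=00111 | 1Δ
t=4: Δ0=00111 Δ1=10111 | 1Δ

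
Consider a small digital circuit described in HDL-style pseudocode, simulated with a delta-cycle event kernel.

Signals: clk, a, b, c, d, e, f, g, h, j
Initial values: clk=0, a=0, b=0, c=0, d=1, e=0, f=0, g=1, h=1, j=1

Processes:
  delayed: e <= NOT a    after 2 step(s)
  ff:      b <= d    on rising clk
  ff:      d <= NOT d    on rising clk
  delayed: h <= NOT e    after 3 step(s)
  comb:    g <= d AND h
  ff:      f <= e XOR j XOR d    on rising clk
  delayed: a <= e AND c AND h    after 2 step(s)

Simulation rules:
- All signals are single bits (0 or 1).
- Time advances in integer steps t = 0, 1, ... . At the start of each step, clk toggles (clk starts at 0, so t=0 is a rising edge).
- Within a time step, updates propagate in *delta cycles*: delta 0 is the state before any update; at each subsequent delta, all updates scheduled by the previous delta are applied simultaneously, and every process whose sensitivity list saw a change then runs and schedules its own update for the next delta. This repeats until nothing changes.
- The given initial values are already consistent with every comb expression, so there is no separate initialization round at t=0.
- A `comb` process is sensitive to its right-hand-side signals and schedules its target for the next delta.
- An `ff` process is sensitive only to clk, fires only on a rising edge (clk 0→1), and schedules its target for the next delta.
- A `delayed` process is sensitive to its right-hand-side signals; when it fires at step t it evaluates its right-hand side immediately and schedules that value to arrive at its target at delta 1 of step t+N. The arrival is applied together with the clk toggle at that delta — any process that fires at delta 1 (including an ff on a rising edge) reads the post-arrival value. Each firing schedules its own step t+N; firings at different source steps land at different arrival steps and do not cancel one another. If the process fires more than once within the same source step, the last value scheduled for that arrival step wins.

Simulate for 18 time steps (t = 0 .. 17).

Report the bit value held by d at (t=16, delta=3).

[bits: c,d,f,j,e,b,clk,a,h,g]
t=0: Δ0=0101000011 Δ1=0101001011 Δ2=0001011011 Δ3=0001011010 | 3Δ
t=1: Δ0=0001011010 Δ1=0001010010 | 1Δ
t=2: Δ0=0001010010 Δ1=0001011010 Δ2=0111001010 Δ3=0111001011 | 3Δ
t=3: Δ0=0111001011 Δ1=0111000011 | 1Δ
t=4: Δ0=0111000011 Δ1=0111001011 Δ2=0001011011 Δ3=0001011010 | 3Δ
t=5: Δ0=0001011010 Δ1=0001010010 | 1Δ
t=6: Δ0=0001010010 Δ1=0001011010 Δ2=0111001010 Δ3=0111001011 | 3Δ
t=7: Δ0=0111001011 Δ1=0111000011 | 1Δ
t=8: Δ0=0111000011 Δ1=0111001011 Δ2=0001011011 Δ3=0001011010 | 3Δ
t=9: Δ0=0001011010 Δ1=0001010010 | 1Δ
t=10: Δ0=0001010010 Δ1=0001011010 Δ2=0111001010 Δ3=0111001011 | 3Δ
t=11: Δ0=0111001011 Δ1=0111000011 | 1Δ
t=12: Δ0=0111000011 Δ1=0111001011 Δ2=0001011011 Δ3=0001011010 | 3Δ
t=13: Δ0=0001011010 Δ1=0001010010 | 1Δ
t=14: Δ0=0001010010 Δ1=0001011010 Δ2=0111001010 Δ3=0111001011 | 3Δ
t=15: Δ0=0111001011 Δ1=0111000011 | 1Δ
t=16: Δ0=0111000011 Δ1=0111001011 Δ2=0001011011 Δ3=0001011010 | 3Δ
t=17: Δ0=0001011010 Δ1=0001010010 | 1Δ

0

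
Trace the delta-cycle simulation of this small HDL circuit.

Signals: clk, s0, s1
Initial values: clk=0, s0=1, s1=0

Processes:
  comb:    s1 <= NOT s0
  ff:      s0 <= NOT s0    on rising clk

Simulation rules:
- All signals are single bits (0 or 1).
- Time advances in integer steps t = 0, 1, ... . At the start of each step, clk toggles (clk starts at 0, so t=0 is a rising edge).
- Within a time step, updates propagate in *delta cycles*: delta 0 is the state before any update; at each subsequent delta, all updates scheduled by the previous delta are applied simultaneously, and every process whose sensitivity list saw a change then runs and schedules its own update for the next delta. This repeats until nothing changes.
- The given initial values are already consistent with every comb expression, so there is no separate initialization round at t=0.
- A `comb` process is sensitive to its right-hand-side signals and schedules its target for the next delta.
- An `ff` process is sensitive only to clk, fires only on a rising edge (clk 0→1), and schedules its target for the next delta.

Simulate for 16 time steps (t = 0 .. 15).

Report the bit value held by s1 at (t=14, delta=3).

t=0 Δ0: clk=0 s1=0 s0=1
  Δ1: clk:0→1
  Δ2: s0:1→0
  Δ3: s1:0→1
  (3Δ to stable)
t=1 Δ0: clk=1 s1=1 s0=0
  Δ1: clk:1→0
  (1Δ to stable)
t=2 Δ0: clk=0 s1=1 s0=0
  Δ1: clk:0→1
  Δ2: s0:0→1
  Δ3: s1:1→0
  (3Δ to stable)
t=3 Δ0: clk=1 s1=0 s0=1
  Δ1: clk:1→0
  (1Δ to stable)
t=4 Δ0: clk=0 s1=0 s0=1
  Δ1: clk:0→1
  Δ2: s0:1→0
  Δ3: s1:0→1
  (3Δ to stable)
t=5 Δ0: clk=1 s1=1 s0=0
  Δ1: clk:1→0
  (1Δ to stable)
t=6 Δ0: clk=0 s1=1 s0=0
  Δ1: clk:0→1
  Δ2: s0:0→1
  Δ3: s1:1→0
  (3Δ to stable)
t=7 Δ0: clk=1 s1=0 s0=1
  Δ1: clk:1→0
  (1Δ to stable)
t=8 Δ0: clk=0 s1=0 s0=1
  Δ1: clk:0→1
  Δ2: s0:1→0
  Δ3: s1:0→1
  (3Δ to stable)
t=9 Δ0: clk=1 s1=1 s0=0
  Δ1: clk:1→0
  (1Δ to stable)
t=10 Δ0: clk=0 s1=1 s0=0
  Δ1: clk:0→1
  Δ2: s0:0→1
  Δ3: s1:1→0
  (3Δ to stable)
t=11 Δ0: clk=1 s1=0 s0=1
  Δ1: clk:1→0
  (1Δ to stable)
t=12 Δ0: clk=0 s1=0 s0=1
  Δ1: clk:0→1
  Δ2: s0:1→0
  Δ3: s1:0→1
  (3Δ to stable)
t=13 Δ0: clk=1 s1=1 s0=0
  Δ1: clk:1→0
  (1Δ to stable)
t=14 Δ0: clk=0 s1=1 s0=0
  Δ1: clk:0→1
  Δ2: s0:0→1
  Δ3: s1:1→0
  (3Δ to stable)
t=15 Δ0: clk=1 s1=0 s0=1
  Δ1: clk:1→0
  (1Δ to stable)

0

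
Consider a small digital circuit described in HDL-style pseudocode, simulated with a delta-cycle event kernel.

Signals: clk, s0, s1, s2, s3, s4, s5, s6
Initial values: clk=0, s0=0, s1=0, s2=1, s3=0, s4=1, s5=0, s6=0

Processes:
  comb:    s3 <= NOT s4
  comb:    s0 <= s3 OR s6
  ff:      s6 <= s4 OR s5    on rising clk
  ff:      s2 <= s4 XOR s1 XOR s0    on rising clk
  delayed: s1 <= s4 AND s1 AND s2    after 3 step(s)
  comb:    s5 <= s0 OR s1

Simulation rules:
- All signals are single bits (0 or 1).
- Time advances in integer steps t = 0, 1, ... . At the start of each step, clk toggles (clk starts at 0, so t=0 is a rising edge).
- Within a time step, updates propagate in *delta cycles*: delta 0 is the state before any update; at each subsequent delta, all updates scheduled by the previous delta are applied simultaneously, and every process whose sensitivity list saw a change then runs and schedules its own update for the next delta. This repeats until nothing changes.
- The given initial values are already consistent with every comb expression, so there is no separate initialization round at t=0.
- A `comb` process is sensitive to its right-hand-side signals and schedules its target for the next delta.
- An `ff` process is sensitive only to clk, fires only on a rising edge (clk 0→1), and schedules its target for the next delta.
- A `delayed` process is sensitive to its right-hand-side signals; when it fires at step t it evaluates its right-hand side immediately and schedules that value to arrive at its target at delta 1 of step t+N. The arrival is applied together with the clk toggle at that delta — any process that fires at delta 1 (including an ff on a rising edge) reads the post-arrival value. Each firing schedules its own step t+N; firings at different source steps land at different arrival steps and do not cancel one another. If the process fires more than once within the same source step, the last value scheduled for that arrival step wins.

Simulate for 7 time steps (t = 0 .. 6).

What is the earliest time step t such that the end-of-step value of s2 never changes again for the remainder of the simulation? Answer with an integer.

t=0 Δ0: s6=0 s3=0 s0=0 clk=0 s4=1 s5=0 s2=1 s1=0
  Δ1: clk:0→1
  Δ2: s6:0→1
  Δ3: s0:0→1
  Δ4: s5:0→1
  (4Δ to stable)
t=1 Δ0: s6=1 s3=0 s0=1 clk=1 s4=1 s5=1 s2=1 s1=0
  Δ1: clk:1→0
  (1Δ to stable)
t=2 Δ0: s6=1 s3=0 s0=1 clk=0 s4=1 s5=1 s2=1 s1=0
  Δ1: clk:0→1
  Δ2: s2:1→0
  (2Δ to stable)
t=3 Δ0: s6=1 s3=0 s0=1 clk=1 s4=1 s5=1 s2=0 s1=0
  Δ1: clk:1→0
  (1Δ to stable)
t=4 Δ0: s6=1 s3=0 s0=1 clk=0 s4=1 s5=1 s2=0 s1=0
  Δ1: clk:0→1
  (1Δ to stable)
t=5 Δ0: s6=1 s3=0 s0=1 clk=1 s4=1 s5=1 s2=0 s1=0
  Δ1: clk:1→0
  (1Δ to stable)
t=6 Δ0: s6=1 s3=0 s0=1 clk=0 s4=1 s5=1 s2=0 s1=0
  Δ1: clk:0→1
  (1Δ to stable)

2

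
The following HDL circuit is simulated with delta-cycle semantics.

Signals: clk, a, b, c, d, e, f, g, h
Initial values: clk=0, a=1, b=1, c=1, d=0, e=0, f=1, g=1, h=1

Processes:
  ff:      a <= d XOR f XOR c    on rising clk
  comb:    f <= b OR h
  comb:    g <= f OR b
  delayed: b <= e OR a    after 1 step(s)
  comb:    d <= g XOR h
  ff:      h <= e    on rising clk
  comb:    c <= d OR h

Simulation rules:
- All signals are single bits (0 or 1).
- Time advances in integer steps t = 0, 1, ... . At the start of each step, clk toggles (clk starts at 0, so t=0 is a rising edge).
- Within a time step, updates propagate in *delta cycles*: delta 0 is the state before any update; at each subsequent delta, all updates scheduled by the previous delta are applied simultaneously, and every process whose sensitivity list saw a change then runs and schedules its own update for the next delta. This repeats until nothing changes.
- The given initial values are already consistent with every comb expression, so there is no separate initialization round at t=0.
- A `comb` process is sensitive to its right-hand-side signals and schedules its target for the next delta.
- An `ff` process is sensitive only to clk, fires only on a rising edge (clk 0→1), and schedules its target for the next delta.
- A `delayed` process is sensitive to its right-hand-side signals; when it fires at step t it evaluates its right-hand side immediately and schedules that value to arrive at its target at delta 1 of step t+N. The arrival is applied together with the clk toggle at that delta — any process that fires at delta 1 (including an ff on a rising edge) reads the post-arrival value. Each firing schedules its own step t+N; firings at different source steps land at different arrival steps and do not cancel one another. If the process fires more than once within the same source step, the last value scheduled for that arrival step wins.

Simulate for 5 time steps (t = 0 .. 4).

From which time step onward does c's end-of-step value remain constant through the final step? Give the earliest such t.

[bits: d,g,b,h,c,e,a,f,clk]
t=0: Δ0=011110110 Δ1=011110111 Δ2=011010011 Δ3=111000011 Δ4=111010011 | 4Δ
t=1: Δ0=111010011 Δ1=110010010 Δ2=110010000 Δ3=100010000 Δ4=000010000 Δ5=000000000 | 5Δ
t=2: Δ0=000000000 Δ1=000000001 | 1Δ
t=3: Δ0=000000001 Δ1=000000000 | 1Δ
t=4: Δ0=000000000 Δ1=000000001 | 1Δ

1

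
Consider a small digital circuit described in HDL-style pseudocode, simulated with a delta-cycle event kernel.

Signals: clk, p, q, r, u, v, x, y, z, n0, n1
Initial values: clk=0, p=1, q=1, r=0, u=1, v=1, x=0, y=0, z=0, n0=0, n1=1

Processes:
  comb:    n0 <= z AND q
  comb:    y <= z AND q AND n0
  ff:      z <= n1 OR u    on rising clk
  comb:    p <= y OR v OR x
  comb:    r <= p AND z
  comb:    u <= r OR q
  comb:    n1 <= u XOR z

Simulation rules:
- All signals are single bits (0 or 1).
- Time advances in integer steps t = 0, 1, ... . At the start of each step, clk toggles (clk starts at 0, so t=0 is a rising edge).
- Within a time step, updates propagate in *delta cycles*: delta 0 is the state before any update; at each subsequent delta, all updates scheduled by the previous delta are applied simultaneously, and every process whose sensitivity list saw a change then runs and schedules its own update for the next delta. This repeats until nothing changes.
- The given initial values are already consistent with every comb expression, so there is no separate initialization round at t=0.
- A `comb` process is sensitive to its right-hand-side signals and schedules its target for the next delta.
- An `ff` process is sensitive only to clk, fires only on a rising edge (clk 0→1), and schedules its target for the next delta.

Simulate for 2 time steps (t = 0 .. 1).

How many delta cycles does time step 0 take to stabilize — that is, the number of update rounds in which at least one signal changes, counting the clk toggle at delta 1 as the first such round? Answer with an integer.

4

[bits: p,n0,q,u,v,z,x,r,n1,clk,y]
t=0: Δ0=10111000100 Δ1=10111000110 Δ2=10111100110 Δ3=11111101010 Δ4=11111101011 | 4Δ
t=1: Δ0=11111101011 Δ1=11111101001 | 1Δ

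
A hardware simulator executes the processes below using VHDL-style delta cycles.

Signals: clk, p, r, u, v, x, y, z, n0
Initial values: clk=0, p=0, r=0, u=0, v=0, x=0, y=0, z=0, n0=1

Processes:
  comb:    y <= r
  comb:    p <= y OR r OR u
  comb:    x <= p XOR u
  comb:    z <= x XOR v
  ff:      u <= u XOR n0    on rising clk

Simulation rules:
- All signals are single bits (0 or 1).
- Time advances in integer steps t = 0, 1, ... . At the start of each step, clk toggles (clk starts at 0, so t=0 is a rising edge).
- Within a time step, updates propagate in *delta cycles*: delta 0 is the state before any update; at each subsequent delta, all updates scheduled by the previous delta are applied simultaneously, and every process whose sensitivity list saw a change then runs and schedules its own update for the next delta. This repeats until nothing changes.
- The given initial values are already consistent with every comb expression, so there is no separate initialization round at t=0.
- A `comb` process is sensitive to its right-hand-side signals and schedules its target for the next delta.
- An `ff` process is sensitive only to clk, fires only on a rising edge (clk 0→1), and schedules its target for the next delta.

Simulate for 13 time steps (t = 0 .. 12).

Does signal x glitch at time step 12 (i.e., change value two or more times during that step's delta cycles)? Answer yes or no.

yes

t=0 Δ0: y=0 u=0 v=0 z=0 n0=1 r=0 p=0 clk=0 x=0
  Δ1: clk:0→1
  Δ2: u:0→1
  Δ3: p:0→1, x:0→1
  Δ4: z:0→1, x:1→0
  Δ5: z:1→0
  (5Δ to stable)
t=1 Δ0: y=0 u=1 v=0 z=0 n0=1 r=0 p=1 clk=1 x=0
  Δ1: clk:1→0
  (1Δ to stable)
t=2 Δ0: y=0 u=1 v=0 z=0 n0=1 r=0 p=1 clk=0 x=0
  Δ1: clk:0→1
  Δ2: u:1→0
  Δ3: p:1→0, x:0→1
  Δ4: z:0→1, x:1→0
  Δ5: z:1→0
  (5Δ to stable)
t=3 Δ0: y=0 u=0 v=0 z=0 n0=1 r=0 p=0 clk=1 x=0
  Δ1: clk:1→0
  (1Δ to stable)
t=4 Δ0: y=0 u=0 v=0 z=0 n0=1 r=0 p=0 clk=0 x=0
  Δ1: clk:0→1
  Δ2: u:0→1
  Δ3: p:0→1, x:0→1
  Δ4: z:0→1, x:1→0
  Δ5: z:1→0
  (5Δ to stable)
t=5 Δ0: y=0 u=1 v=0 z=0 n0=1 r=0 p=1 clk=1 x=0
  Δ1: clk:1→0
  (1Δ to stable)
t=6 Δ0: y=0 u=1 v=0 z=0 n0=1 r=0 p=1 clk=0 x=0
  Δ1: clk:0→1
  Δ2: u:1→0
  Δ3: p:1→0, x:0→1
  Δ4: z:0→1, x:1→0
  Δ5: z:1→0
  (5Δ to stable)
t=7 Δ0: y=0 u=0 v=0 z=0 n0=1 r=0 p=0 clk=1 x=0
  Δ1: clk:1→0
  (1Δ to stable)
t=8 Δ0: y=0 u=0 v=0 z=0 n0=1 r=0 p=0 clk=0 x=0
  Δ1: clk:0→1
  Δ2: u:0→1
  Δ3: p:0→1, x:0→1
  Δ4: z:0→1, x:1→0
  Δ5: z:1→0
  (5Δ to stable)
t=9 Δ0: y=0 u=1 v=0 z=0 n0=1 r=0 p=1 clk=1 x=0
  Δ1: clk:1→0
  (1Δ to stable)
t=10 Δ0: y=0 u=1 v=0 z=0 n0=1 r=0 p=1 clk=0 x=0
  Δ1: clk:0→1
  Δ2: u:1→0
  Δ3: p:1→0, x:0→1
  Δ4: z:0→1, x:1→0
  Δ5: z:1→0
  (5Δ to stable)
t=11 Δ0: y=0 u=0 v=0 z=0 n0=1 r=0 p=0 clk=1 x=0
  Δ1: clk:1→0
  (1Δ to stable)
t=12 Δ0: y=0 u=0 v=0 z=0 n0=1 r=0 p=0 clk=0 x=0
  Δ1: clk:0→1
  Δ2: u:0→1
  Δ3: p:0→1, x:0→1
  Δ4: z:0→1, x:1→0
  Δ5: z:1→0
  (5Δ to stable)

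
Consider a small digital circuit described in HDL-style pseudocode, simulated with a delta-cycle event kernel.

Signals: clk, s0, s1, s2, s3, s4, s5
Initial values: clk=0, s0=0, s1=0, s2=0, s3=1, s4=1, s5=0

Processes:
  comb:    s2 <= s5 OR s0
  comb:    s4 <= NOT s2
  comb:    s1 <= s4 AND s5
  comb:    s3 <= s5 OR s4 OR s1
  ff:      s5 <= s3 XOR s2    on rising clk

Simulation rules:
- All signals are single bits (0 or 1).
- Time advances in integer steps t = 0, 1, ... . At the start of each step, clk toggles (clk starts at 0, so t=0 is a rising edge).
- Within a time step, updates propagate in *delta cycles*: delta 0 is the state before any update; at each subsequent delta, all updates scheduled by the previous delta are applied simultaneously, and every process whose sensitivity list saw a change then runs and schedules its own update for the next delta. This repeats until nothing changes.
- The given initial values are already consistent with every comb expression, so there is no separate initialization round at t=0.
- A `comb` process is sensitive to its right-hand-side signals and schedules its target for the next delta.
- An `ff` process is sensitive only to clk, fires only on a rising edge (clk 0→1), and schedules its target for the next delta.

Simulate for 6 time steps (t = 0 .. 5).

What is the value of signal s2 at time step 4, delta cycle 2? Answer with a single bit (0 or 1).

[bits: s0,s1,s2,s3,s4,s5,clk]
t=0: Δ0=0001100 Δ1=0001101 Δ2=0001111 Δ3=0111111 Δ4=0111011 Δ5=0011011 | 5Δ
t=1: Δ0=0011011 Δ1=0011010 | 1Δ
t=2: Δ0=0011010 Δ1=0011011 Δ2=0011001 Δ3=0000001 Δ4=0000101 Δ5=0001101 | 5Δ
t=3: Δ0=0001101 Δ1=0001100 | 1Δ
t=4: Δ0=0001100 Δ1=0001101 Δ2=0001111 Δ3=0111111 Δ4=0111011 Δ5=0011011 | 5Δ
t=5: Δ0=0011011 Δ1=0011010 | 1Δ

0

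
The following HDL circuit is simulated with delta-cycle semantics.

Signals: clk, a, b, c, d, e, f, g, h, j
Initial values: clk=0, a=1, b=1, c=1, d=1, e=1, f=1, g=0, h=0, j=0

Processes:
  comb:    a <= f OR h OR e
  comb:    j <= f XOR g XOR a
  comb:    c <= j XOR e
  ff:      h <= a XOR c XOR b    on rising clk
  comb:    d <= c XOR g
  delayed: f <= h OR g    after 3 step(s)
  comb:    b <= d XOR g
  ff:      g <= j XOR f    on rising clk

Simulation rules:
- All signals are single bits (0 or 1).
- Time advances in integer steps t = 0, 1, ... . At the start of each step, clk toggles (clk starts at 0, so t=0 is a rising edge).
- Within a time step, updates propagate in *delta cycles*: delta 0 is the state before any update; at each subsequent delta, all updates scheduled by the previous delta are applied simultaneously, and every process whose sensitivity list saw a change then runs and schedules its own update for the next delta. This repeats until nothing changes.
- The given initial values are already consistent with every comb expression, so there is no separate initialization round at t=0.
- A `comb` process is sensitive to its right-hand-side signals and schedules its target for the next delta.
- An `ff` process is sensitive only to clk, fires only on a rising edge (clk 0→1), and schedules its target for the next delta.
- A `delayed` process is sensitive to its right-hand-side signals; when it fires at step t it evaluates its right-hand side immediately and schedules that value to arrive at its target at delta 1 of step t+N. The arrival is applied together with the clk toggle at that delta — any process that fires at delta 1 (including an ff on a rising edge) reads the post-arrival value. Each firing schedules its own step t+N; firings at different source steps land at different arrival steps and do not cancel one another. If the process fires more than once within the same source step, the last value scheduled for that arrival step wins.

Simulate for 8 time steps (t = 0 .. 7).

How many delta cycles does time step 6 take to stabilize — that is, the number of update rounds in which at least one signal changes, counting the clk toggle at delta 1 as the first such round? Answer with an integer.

6

[bits: j,a,d,e,f,b,c,g,h,clk]
t=0: Δ0=0111111000 Δ1=0111111001 Δ2=0111111111 Δ3=1101101111 Δ4=1101110111 Δ5=1111110111 Δ6=1111100111 | 6Δ
t=1: Δ0=1111100111 Δ1=1111100110 | 1Δ
t=2: Δ0=1111100110 Δ1=1111100111 Δ2=1111100011 Δ3=0101110011 Δ4=0101101011 Δ5=0111101011 Δ6=0111111011 | 6Δ
t=3: Δ0=0111111011 Δ1=0111111010 | 1Δ
t=4: Δ0=0111111010 Δ1=0111111011 Δ2=0111111111 Δ3=1101101111 Δ4=1101110111 Δ5=1111110111 Δ6=1111100111 | 6Δ
t=5: Δ0=1111100111 Δ1=1111100110 | 1Δ
t=6: Δ0=1111100110 Δ1=1111100111 Δ2=1111100011 Δ3=0101110011 Δ4=0101101011 Δ5=0111101011 Δ6=0111111011 | 6Δ
t=7: Δ0=0111111011 Δ1=0111111010 | 1Δ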